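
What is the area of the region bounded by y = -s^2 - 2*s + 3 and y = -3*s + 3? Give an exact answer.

1/6

Set the curves equal: -s^2 - 2*s + 3 = -3*s + 3, so -s^2 + s = 0, which factors as -s*(s - 1) = 0. The curves meet at s = 0, 1.
On [0, 1], y = -s^2 - 2*s + 3 is on top; that piece has area ∫[0,1] (-s^2 + s) ds = 1/6.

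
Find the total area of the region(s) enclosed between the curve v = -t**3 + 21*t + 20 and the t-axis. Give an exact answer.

999/4

The curve meets the t-axis where -t**3 + 21*t + 20 = 0, i.e. -(t - 5)*(t + 1)*(t + 4) = 0, at t = -4, -1, 5.
On [-4, -1] the curve lies below the axis; ∫[-4,-1] (-t**3 + 21*t + 20) dt = -135/4, giving area 135/4.
On [-1, 5] the curve lies above the axis; ∫[-1,5] (-t**3 + 21*t + 20) dt = 216, giving area 216.
Total area = 135/4 + 216 = 999/4.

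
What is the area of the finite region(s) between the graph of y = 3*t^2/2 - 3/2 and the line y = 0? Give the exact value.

2

The curve meets the t-axis where 3*t^2/2 - 3/2 = 0, i.e. 3*(t - 1)*(t + 1)/2 = 0, at t = -1, 1.
On [-1, 1] the curve lies below the axis; ∫[-1,1] (3*t^2/2 - 3/2) dt = -2, giving area 2.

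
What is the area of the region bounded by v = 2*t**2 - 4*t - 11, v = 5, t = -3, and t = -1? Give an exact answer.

The difference (2*t**2 - 4*t - 11) - (5) = 2*t**2 - 4*t - 16 changes sign at t = -2 inside [-3, -1], so split the integral there.
∫[-3,-2] (2*t**2 - 4*t - 16) dt = 20/3.
∫[-2,-1] (2*t**2 - 4*t - 16) dt = -16/3; the area of that piece is 16/3.
Total area = 20/3 + 16/3 = 12.

12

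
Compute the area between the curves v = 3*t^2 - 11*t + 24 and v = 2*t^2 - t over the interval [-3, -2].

On [-3, -2], (3*t^2 - 11*t + 24) - (2*t^2 - t) = t^2 - 10*t + 24 is ≥ 0 throughout, so the area is a single integral of |t^2 - 10*t + 24|.
∫[-3,-2] (t^2 - 10*t + 24) dt = 166/3.

166/3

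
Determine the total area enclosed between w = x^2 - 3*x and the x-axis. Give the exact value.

9/2

The curve meets the x-axis where x^2 - 3*x = 0, i.e. x*(x - 3) = 0, at x = 0, 3.
On [0, 3] the curve lies below the axis; ∫[0,3] (x^2 - 3*x) dx = -9/2, giving area 9/2.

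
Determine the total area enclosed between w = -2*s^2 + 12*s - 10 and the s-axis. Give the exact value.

64/3

The curve meets the s-axis where -2*s^2 + 12*s - 10 = 0, i.e. -2*(s - 5)*(s - 1) = 0, at s = 1, 5.
On [1, 5] the curve lies above the axis; ∫[1,5] (-2*s^2 + 12*s - 10) ds = 64/3, giving area 64/3.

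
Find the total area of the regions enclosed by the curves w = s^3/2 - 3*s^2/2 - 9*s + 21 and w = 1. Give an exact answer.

999/8

Set the curves equal: s^3/2 - 3*s^2/2 - 9*s + 21 = 1, so s^3/2 - 3*s^2/2 - 9*s + 20 = 0, which factors as (s - 5)*(s - 2)*(s + 4)/2 = 0. The curves meet at s = -4, 2, 5.
On [-4, 2], w = s^3/2 - 3*s^2/2 - 9*s + 21 is on top; that piece has area ∫[-4,2] (s^3/2 - 3*s^2/2 - 9*s + 20) ds = 108.
On [2, 5], w = 1 is on top; that piece has area ∫[2,5] (-(s^3/2 - 3*s^2/2 - 9*s + 20)) ds = 135/8.
Total enclosed area = 108 + 135/8 = 999/8.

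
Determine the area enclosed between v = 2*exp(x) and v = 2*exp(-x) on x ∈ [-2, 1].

-8 + 2*exp(-2) + 2*exp(-1) + 2*exp(1) + 2*exp(2)

The difference (2*exp(x)) - (2*exp(-x)) = 2*exp(x) - 2*exp(-x) changes sign at x = 0 inside [-2, 1], so split the integral there.
∫[-2,0] (2*exp(x) - 2*exp(-x)) dx = -2*exp(2) - 2*exp(-2) + 4; the area of that piece is -4 + 2*exp(-2) + 2*exp(2).
∫[0,1] (2*exp(x) - 2*exp(-x)) dx = -4 + 2*exp(-1) + 2*exp(1).
Total area = (-4 + 2*exp(-2) + 2*exp(2)) + (-4 + 2*exp(-1) + 2*exp(1)) = -8 + 2*exp(-2) + 2*exp(-1) + 2*exp(1) + 2*exp(2).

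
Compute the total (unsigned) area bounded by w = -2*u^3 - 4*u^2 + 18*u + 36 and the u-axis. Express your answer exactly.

443/3

The curve meets the u-axis where -2*u^3 - 4*u^2 + 18*u + 36 = 0, i.e. -2*(u - 3)*(u + 2)*(u + 3) = 0, at u = -3, -2, 3.
On [-3, -2] the curve lies below the axis; ∫[-3,-2] (-2*u^3 - 4*u^2 + 18*u + 36) du = -11/6, giving area 11/6.
On [-2, 3] the curve lies above the axis; ∫[-2,3] (-2*u^3 - 4*u^2 + 18*u + 36) du = 875/6, giving area 875/6.
Total area = 11/6 + 875/6 = 443/3.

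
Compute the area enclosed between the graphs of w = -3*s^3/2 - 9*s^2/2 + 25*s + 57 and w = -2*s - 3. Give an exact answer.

Set the curves equal: -3*s^3/2 - 9*s^2/2 + 25*s + 57 = -2*s - 3, so -3*s^3/2 - 9*s^2/2 + 27*s + 60 = 0, which factors as -3*(s - 4)*(s + 2)*(s + 5)/2 = 0. The curves meet at s = -5, -2, 4.
On [-5, -2], w = -2*s - 3 is on top; that piece has area ∫[-5,-2] (-(-3*s^3/2 - 9*s^2/2 + 27*s + 60)) ds = 405/8.
On [-2, 4], w = -3*s^3/2 - 9*s^2/2 + 25*s + 57 is on top; that piece has area ∫[-2,4] (-3*s^3/2 - 9*s^2/2 + 27*s + 60) ds = 324.
Total enclosed area = 405/8 + 324 = 2997/8.

2997/8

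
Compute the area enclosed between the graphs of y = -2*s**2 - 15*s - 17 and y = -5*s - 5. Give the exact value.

1/3

Set the curves equal: -2*s**2 - 15*s - 17 = -5*s - 5, so -2*s**2 - 10*s - 12 = 0, which factors as -2*(s + 2)*(s + 3) = 0. The curves meet at s = -3, -2.
On [-3, -2], y = -2*s**2 - 15*s - 17 is on top; that piece has area ∫[-3,-2] (-2*s**2 - 10*s - 12) ds = 1/3.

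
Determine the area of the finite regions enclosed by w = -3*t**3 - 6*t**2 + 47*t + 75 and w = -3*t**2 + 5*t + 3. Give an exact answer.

1741/4

Set the curves equal: -3*t**3 - 6*t**2 + 47*t + 75 = -3*t**2 + 5*t + 3, so -3*t**3 - 3*t**2 + 42*t + 72 = 0, which factors as -3*(t - 4)*(t + 2)*(t + 3) = 0. The curves meet at t = -3, -2, 4.
On [-3, -2], w = -3*t**2 + 5*t + 3 is on top; that piece has area ∫[-3,-2] (-(-3*t**3 - 3*t**2 + 42*t + 72)) dt = 13/4.
On [-2, 4], w = -3*t**3 - 6*t**2 + 47*t + 75 is on top; that piece has area ∫[-2,4] (-3*t**3 - 3*t**2 + 42*t + 72) dt = 432.
Total enclosed area = 13/4 + 432 = 1741/4.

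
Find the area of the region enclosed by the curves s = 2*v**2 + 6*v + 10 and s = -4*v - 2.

1/3

Both boundary curves give s as a function of v, so integrate with respect to v. Setting them equal: 2*v**2 + 10*v + 12 = 0, i.e. 2*(v + 2)*(v + 3) = 0, so they meet at v = -3, -2.
For v in [-3, -2], s = 2*v**2 + 6*v + 10 is on the left; area = ∫[-3,-2] (-(2*v**2 + 10*v + 12)) dv = 1/3.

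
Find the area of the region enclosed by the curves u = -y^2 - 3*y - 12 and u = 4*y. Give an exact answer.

Both boundary curves give u as a function of y, so integrate with respect to y. Setting them equal: -y^2 - 7*y - 12 = 0, i.e. -(y + 3)*(y + 4) = 0, so they meet at y = -4, -3.
For y in [-4, -3], u = -y^2 - 3*y - 12 is on the right; area = ∫[-4,-3] (-y^2 - 7*y - 12) dy = 1/6.

1/6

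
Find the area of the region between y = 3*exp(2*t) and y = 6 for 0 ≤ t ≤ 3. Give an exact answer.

-45/2 + 6*log(2) + 3*exp(6)/2

The difference (3*exp(2*t)) - (6) = 3*exp(2*t) - 6 changes sign at t = log(2)/2 inside [0, 3], so split the integral there.
∫[0,log(2)/2] (3*exp(2*t) - 6) dt = 3/2 - log(8); the area of that piece is -3/2 + log(8).
∫[log(2)/2,3] (3*exp(2*t) - 6) dt = -21 + 3*log(2) + 3*exp(6)/2.
Total area = (-3/2 + log(8)) + (-21 + 3*log(2) + 3*exp(6)/2) = -45/2 + 6*log(2) + 3*exp(6)/2.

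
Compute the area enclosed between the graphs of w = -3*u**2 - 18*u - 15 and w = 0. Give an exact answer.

Set the curves equal: -3*u**2 - 18*u - 15 = 0, so -3*u**2 - 18*u - 15 = 0, which factors as -3*(u + 1)*(u + 5) = 0. The curves meet at u = -5, -1.
On [-5, -1], w = -3*u**2 - 18*u - 15 is on top; that piece has area ∫[-5,-1] (-3*u**2 - 18*u - 15) du = 32.

32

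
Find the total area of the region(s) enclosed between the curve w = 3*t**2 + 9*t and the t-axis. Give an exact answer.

27/2

The curve meets the t-axis where 3*t**2 + 9*t = 0, i.e. 3*t*(t + 3) = 0, at t = -3, 0.
On [-3, 0] the curve lies below the axis; ∫[-3,0] (3*t**2 + 9*t) dt = -27/2, giving area 27/2.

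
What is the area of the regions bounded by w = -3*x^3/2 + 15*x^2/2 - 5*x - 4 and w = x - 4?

Set the curves equal: -3*x^3/2 + 15*x^2/2 - 5*x - 4 = x - 4, so -3*x^3/2 + 15*x^2/2 - 6*x = 0, which factors as -3*x*(x - 4)*(x - 1)/2 = 0. The curves meet at x = 0, 1, 4.
On [0, 1], w = x - 4 is on top; that piece has area ∫[0,1] (-(-3*x^3/2 + 15*x^2/2 - 6*x)) dx = 7/8.
On [1, 4], w = -3*x^3/2 + 15*x^2/2 - 5*x - 4 is on top; that piece has area ∫[1,4] (-3*x^3/2 + 15*x^2/2 - 6*x) dx = 135/8.
Total enclosed area = 7/8 + 135/8 = 71/4.

71/4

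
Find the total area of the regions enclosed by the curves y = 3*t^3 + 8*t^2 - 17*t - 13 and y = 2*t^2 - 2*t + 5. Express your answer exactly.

253/4

Set the curves equal: 3*t^3 + 8*t^2 - 17*t - 13 = 2*t^2 - 2*t + 5, so 3*t^3 + 6*t^2 - 15*t - 18 = 0, which factors as 3*(t - 2)*(t + 1)*(t + 3) = 0. The curves meet at t = -3, -1, 2.
On [-3, -1], y = 3*t^3 + 8*t^2 - 17*t - 13 is on top; that piece has area ∫[-3,-1] (3*t^3 + 6*t^2 - 15*t - 18) dt = 16.
On [-1, 2], y = 2*t^2 - 2*t + 5 is on top; that piece has area ∫[-1,2] (-(3*t^3 + 6*t^2 - 15*t - 18)) dt = 189/4.
Total enclosed area = 16 + 189/4 = 253/4.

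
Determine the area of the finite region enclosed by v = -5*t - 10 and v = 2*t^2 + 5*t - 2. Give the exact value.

Set the curves equal: -5*t - 10 = 2*t^2 + 5*t - 2, so -2*t^2 - 10*t - 8 = 0, which factors as -2*(t + 1)*(t + 4) = 0. The curves meet at t = -4, -1.
On [-4, -1], v = -5*t - 10 is on top; that piece has area ∫[-4,-1] (-2*t^2 - 10*t - 8) dt = 9.

9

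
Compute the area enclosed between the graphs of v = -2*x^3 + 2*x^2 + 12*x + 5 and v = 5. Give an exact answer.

Set the curves equal: -2*x^3 + 2*x^2 + 12*x + 5 = 5, so -2*x^3 + 2*x^2 + 12*x = 0, which factors as -2*x*(x - 3)*(x + 2) = 0. The curves meet at x = -2, 0, 3.
On [-2, 0], v = 5 is on top; that piece has area ∫[-2,0] (-(-2*x^3 + 2*x^2 + 12*x)) dx = 32/3.
On [0, 3], v = -2*x^3 + 2*x^2 + 12*x + 5 is on top; that piece has area ∫[0,3] (-2*x^3 + 2*x^2 + 12*x) dx = 63/2.
Total enclosed area = 32/3 + 63/2 = 253/6.

253/6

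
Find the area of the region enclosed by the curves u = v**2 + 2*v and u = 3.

Both boundary curves give u as a function of v, so integrate with respect to v. Setting them equal: v**2 + 2*v - 3 = 0, i.e. (v - 1)*(v + 3) = 0, so they meet at v = -3, 1.
For v in [-3, 1], u = v**2 + 2*v is on the left; area = ∫[-3,1] (-(v**2 + 2*v - 3)) dv = 32/3.

32/3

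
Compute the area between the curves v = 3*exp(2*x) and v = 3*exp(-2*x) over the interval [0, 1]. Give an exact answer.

-3 + 3*exp(-2)/2 + 3*exp(2)/2

On [0, 1], (3*exp(2*x)) - (3*exp(-2*x)) = 3*exp(2*x) - 3*exp(-2*x) is ≥ 0 throughout, so the area is a single integral of |3*exp(2*x) - 3*exp(-2*x)|.
∫[0,1] (3*exp(2*x) - 3*exp(-2*x)) dx = -3 + 3*exp(-2)/2 + 3*exp(2)/2.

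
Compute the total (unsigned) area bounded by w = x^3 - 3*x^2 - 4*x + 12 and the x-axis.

131/4

The curve meets the x-axis where x^3 - 3*x^2 - 4*x + 12 = 0, i.e. (x - 3)*(x - 2)*(x + 2) = 0, at x = -2, 2, 3.
On [-2, 2] the curve lies above the axis; ∫[-2,2] (x^3 - 3*x^2 - 4*x + 12) dx = 32, giving area 32.
On [2, 3] the curve lies below the axis; ∫[2,3] (x^3 - 3*x^2 - 4*x + 12) dx = -3/4, giving area 3/4.
Total area = 32 + 3/4 = 131/4.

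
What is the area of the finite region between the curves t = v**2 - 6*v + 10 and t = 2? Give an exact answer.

4/3

Both boundary curves give t as a function of v, so integrate with respect to v. Setting them equal: v**2 - 6*v + 8 = 0, i.e. (v - 4)*(v - 2) = 0, so they meet at v = 2, 4.
For v in [2, 4], t = v**2 - 6*v + 10 is on the left; area = ∫[2,4] (-(v**2 - 6*v + 8)) dv = 4/3.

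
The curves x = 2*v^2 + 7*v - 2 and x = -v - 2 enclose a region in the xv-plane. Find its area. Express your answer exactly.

64/3

Both boundary curves give x as a function of v, so integrate with respect to v. Setting them equal: 2*v^2 + 8*v = 0, i.e. 2*v*(v + 4) = 0, so they meet at v = -4, 0.
For v in [-4, 0], x = 2*v^2 + 7*v - 2 is on the left; area = ∫[-4,0] (-(2*v^2 + 8*v)) dv = 64/3.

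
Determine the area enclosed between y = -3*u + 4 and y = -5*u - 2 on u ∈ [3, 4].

On [3, 4], (-3*u + 4) - (-5*u - 2) = 2*u + 6 is ≥ 0 throughout, so the area is a single integral of |2*u + 6|.
∫[3,4] (2*u + 6) du = 13.

13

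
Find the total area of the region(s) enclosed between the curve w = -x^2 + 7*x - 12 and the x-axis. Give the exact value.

1/6

The curve meets the x-axis where -x^2 + 7*x - 12 = 0, i.e. -(x - 4)*(x - 3) = 0, at x = 3, 4.
On [3, 4] the curve lies above the axis; ∫[3,4] (-x^2 + 7*x - 12) dx = 1/6, giving area 1/6.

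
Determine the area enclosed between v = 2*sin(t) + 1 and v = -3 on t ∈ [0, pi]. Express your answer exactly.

On [0, pi], (2*sin(t) + 1) - (-3) = 2*sin(t) + 4 is ≥ 0 throughout, so the area is a single integral of |2*sin(t) + 4|.
∫[0,pi] (2*sin(t) + 4) dt = 4 + 4*pi.

4 + 4*pi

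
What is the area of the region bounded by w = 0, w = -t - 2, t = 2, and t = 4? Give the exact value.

10

On [2, 4], (0) - (-t - 2) = t + 2 is ≥ 0 throughout, so the area is a single integral of |t + 2|.
∫[2,4] (t + 2) dt = 10.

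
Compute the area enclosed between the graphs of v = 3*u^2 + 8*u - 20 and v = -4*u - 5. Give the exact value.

108

Set the curves equal: 3*u^2 + 8*u - 20 = -4*u - 5, so 3*u^2 + 12*u - 15 = 0, which factors as 3*(u - 1)*(u + 5) = 0. The curves meet at u = -5, 1.
On [-5, 1], v = -4*u - 5 is on top; that piece has area ∫[-5,1] (-(3*u^2 + 12*u - 15)) du = 108.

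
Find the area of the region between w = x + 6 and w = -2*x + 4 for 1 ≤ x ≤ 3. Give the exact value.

16

On [1, 3], (x + 6) - (-2*x + 4) = 3*x + 2 is ≥ 0 throughout, so the area is a single integral of |3*x + 2|.
∫[1,3] (3*x + 2) dx = 16.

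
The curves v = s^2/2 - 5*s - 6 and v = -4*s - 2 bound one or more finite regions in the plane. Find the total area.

Set the curves equal: s^2/2 - 5*s - 6 = -4*s - 2, so s^2/2 - s - 4 = 0, which factors as (s - 4)*(s + 2)/2 = 0. The curves meet at s = -2, 4.
On [-2, 4], v = -4*s - 2 is on top; that piece has area ∫[-2,4] (-(s^2/2 - s - 4)) ds = 18.

18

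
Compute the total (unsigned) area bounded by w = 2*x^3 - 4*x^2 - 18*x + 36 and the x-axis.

443/3

The curve meets the x-axis where 2*x^3 - 4*x^2 - 18*x + 36 = 0, i.e. 2*(x - 3)*(x - 2)*(x + 3) = 0, at x = -3, 2, 3.
On [-3, 2] the curve lies above the axis; ∫[-3,2] (2*x^3 - 4*x^2 - 18*x + 36) dx = 875/6, giving area 875/6.
On [2, 3] the curve lies below the axis; ∫[2,3] (2*x^3 - 4*x^2 - 18*x + 36) dx = -11/6, giving area 11/6.
Total area = 875/6 + 11/6 = 443/3.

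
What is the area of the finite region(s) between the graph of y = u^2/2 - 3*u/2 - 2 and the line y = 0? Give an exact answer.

The curve meets the u-axis where u^2/2 - 3*u/2 - 2 = 0, i.e. (u - 4)*(u + 1)/2 = 0, at u = -1, 4.
On [-1, 4] the curve lies below the axis; ∫[-1,4] (u^2/2 - 3*u/2 - 2) du = -125/12, giving area 125/12.

125/12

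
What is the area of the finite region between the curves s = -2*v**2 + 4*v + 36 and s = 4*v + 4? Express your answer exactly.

512/3

Both boundary curves give s as a function of v, so integrate with respect to v. Setting them equal: -2*v**2 + 32 = 0, i.e. -2*(v - 4)*(v + 4) = 0, so they meet at v = -4, 4.
For v in [-4, 4], s = -2*v**2 + 4*v + 36 is on the right; area = ∫[-4,4] (-2*v**2 + 32) dv = 512/3.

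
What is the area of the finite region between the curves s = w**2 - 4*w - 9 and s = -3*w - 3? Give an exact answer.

Both boundary curves give s as a function of w, so integrate with respect to w. Setting them equal: w**2 - w - 6 = 0, i.e. (w - 3)*(w + 2) = 0, so they meet at w = -2, 3.
For w in [-2, 3], s = w**2 - 4*w - 9 is on the left; area = ∫[-2,3] (-(w**2 - w - 6)) dw = 125/6.

125/6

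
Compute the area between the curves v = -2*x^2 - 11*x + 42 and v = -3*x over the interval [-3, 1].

On [-3, 1], (-2*x^2 - 11*x + 42) - (-3*x) = -2*x^2 - 8*x + 42 is ≥ 0 throughout, so the area is a single integral of |-2*x^2 - 8*x + 42|.
∫[-3,1] (-2*x^2 - 8*x + 42) dx = 544/3.

544/3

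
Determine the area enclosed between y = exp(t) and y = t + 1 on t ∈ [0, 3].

-17/2 + exp(3)

On [0, 3], (exp(t)) - (t + 1) = -t + exp(t) - 1 is ≥ 0 throughout, so the area is a single integral of |-t + exp(t) - 1|.
∫[0,3] (-t + exp(t) - 1) dt = -17/2 + exp(3).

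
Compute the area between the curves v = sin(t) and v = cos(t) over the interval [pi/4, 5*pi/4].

On [pi/4, 5*pi/4], (sin(t)) - (cos(t)) = sin(t) - cos(t) is ≥ 0 throughout, so the area is a single integral of |sin(t) - cos(t)|.
∫[pi/4,5*pi/4] (sin(t) - cos(t)) dt = 2*sqrt(2).

2*sqrt(2)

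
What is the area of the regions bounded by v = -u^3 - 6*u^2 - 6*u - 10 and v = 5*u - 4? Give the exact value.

Set the curves equal: -u^3 - 6*u^2 - 6*u - 10 = 5*u - 4, so -u^3 - 6*u^2 - 11*u - 6 = 0, which factors as -(u + 1)*(u + 2)*(u + 3) = 0. The curves meet at u = -3, -2, -1.
On [-3, -2], v = 5*u - 4 is on top; that piece has area ∫[-3,-2] (-(-u^3 - 6*u^2 - 11*u - 6)) du = 1/4.
On [-2, -1], v = -u^3 - 6*u^2 - 6*u - 10 is on top; that piece has area ∫[-2,-1] (-u^3 - 6*u^2 - 11*u - 6) du = 1/4.
Total enclosed area = 1/4 + 1/4 = 1/2.

1/2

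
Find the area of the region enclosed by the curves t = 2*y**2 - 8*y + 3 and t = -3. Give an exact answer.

8/3

Both boundary curves give t as a function of y, so integrate with respect to y. Setting them equal: 2*y**2 - 8*y + 6 = 0, i.e. 2*(y - 3)*(y - 1) = 0, so they meet at y = 1, 3.
For y in [1, 3], t = 2*y**2 - 8*y + 3 is on the left; area = ∫[1,3] (-(2*y**2 - 8*y + 6)) dy = 8/3.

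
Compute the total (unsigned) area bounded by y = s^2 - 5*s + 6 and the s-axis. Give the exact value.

The curve meets the s-axis where s^2 - 5*s + 6 = 0, i.e. (s - 3)*(s - 2) = 0, at s = 2, 3.
On [2, 3] the curve lies below the axis; ∫[2,3] (s^2 - 5*s + 6) ds = -1/6, giving area 1/6.

1/6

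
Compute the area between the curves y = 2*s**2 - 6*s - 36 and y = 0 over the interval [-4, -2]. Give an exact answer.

The difference (2*s**2 - 6*s - 36) - (0) = 2*s**2 - 6*s - 36 changes sign at s = -3 inside [-4, -2], so split the integral there.
∫[-4,-3] (2*s**2 - 6*s - 36) ds = 29/3.
∫[-3,-2] (2*s**2 - 6*s - 36) ds = -25/3; the area of that piece is 25/3.
Total area = 29/3 + 25/3 = 18.

18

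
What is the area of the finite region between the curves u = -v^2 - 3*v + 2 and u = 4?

1/6

Both boundary curves give u as a function of v, so integrate with respect to v. Setting them equal: -v^2 - 3*v - 2 = 0, i.e. -(v + 1)*(v + 2) = 0, so they meet at v = -2, -1.
For v in [-2, -1], u = -v^2 - 3*v + 2 is on the right; area = ∫[-2,-1] (-v^2 - 3*v - 2) dv = 1/6.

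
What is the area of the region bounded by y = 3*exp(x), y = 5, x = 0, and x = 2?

The difference (3*exp(x)) - (5) = 3*exp(x) - 5 changes sign at x = log(5/3) inside [0, 2], so split the integral there.
∫[0,log(5/3)] (3*exp(x) - 5) dx = log(243/3125) + 2; the area of that piece is -2 + log(3125/243).
∫[log(5/3),2] (3*exp(x) - 5) dx = -15 - 5*log(3) + 5*log(5) + 3*exp(2).
Total area = (-2 + log(3125/243)) + (-15 - 5*log(3) + 5*log(5) + 3*exp(2)) = -17 - 10*log(3) + 10*log(5) + 3*exp(2).

-17 - 10*log(3) + 10*log(5) + 3*exp(2)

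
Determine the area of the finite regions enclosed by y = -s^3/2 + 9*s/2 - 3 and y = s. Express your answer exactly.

Set the curves equal: -s^3/2 + 9*s/2 - 3 = s, so -s^3/2 + 7*s/2 - 3 = 0, which factors as -(s - 2)*(s - 1)*(s + 3)/2 = 0. The curves meet at s = -3, 1, 2.
On [-3, 1], y = s is on top; that piece has area ∫[-3,1] (-(-s^3/2 + 7*s/2 - 3)) ds = 16.
On [1, 2], y = -s^3/2 + 9*s/2 - 3 is on top; that piece has area ∫[1,2] (-s^3/2 + 7*s/2 - 3) ds = 3/8.
Total enclosed area = 16 + 3/8 = 131/8.

131/8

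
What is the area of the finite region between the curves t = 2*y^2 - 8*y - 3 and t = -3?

Both boundary curves give t as a function of y, so integrate with respect to y. Setting them equal: 2*y^2 - 8*y = 0, i.e. 2*y*(y - 4) = 0, so they meet at y = 0, 4.
For y in [0, 4], t = 2*y^2 - 8*y - 3 is on the left; area = ∫[0,4] (-(2*y^2 - 8*y)) dy = 64/3.

64/3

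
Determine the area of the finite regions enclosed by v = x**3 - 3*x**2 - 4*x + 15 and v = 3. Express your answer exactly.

131/4

Set the curves equal: x**3 - 3*x**2 - 4*x + 15 = 3, so x**3 - 3*x**2 - 4*x + 12 = 0, which factors as (x - 3)*(x - 2)*(x + 2) = 0. The curves meet at x = -2, 2, 3.
On [-2, 2], v = x**3 - 3*x**2 - 4*x + 15 is on top; that piece has area ∫[-2,2] (x**3 - 3*x**2 - 4*x + 12) dx = 32.
On [2, 3], v = 3 is on top; that piece has area ∫[2,3] (-(x**3 - 3*x**2 - 4*x + 12)) dx = 3/4.
Total enclosed area = 32 + 3/4 = 131/4.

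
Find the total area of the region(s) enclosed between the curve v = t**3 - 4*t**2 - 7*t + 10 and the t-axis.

937/12

The curve meets the t-axis where t**3 - 4*t**2 - 7*t + 10 = 0, i.e. (t - 5)*(t - 1)*(t + 2) = 0, at t = -2, 1, 5.
On [-2, 1] the curve lies above the axis; ∫[-2,1] (t**3 - 4*t**2 - 7*t + 10) dt = 99/4, giving area 99/4.
On [1, 5] the curve lies below the axis; ∫[1,5] (t**3 - 4*t**2 - 7*t + 10) dt = -160/3, giving area 160/3.
Total area = 99/4 + 160/3 = 937/12.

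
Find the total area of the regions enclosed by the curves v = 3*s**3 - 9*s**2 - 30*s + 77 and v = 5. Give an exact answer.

1221/4

Set the curves equal: 3*s**3 - 9*s**2 - 30*s + 77 = 5, so 3*s**3 - 9*s**2 - 30*s + 72 = 0, which factors as 3*(s - 4)*(s - 2)*(s + 3) = 0. The curves meet at s = -3, 2, 4.
On [-3, 2], v = 3*s**3 - 9*s**2 - 30*s + 77 is on top; that piece has area ∫[-3,2] (3*s**3 - 9*s**2 - 30*s + 72) ds = 1125/4.
On [2, 4], v = 5 is on top; that piece has area ∫[2,4] (-(3*s**3 - 9*s**2 - 30*s + 72)) ds = 24.
Total enclosed area = 1125/4 + 24 = 1221/4.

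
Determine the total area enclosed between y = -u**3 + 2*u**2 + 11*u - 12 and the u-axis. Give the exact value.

The curve meets the u-axis where -u**3 + 2*u**2 + 11*u - 12 = 0, i.e. -(u - 4)*(u - 1)*(u + 3) = 0, at u = -3, 1, 4.
On [-3, 1] the curve lies below the axis; ∫[-3,1] (-u**3 + 2*u**2 + 11*u - 12) du = -160/3, giving area 160/3.
On [1, 4] the curve lies above the axis; ∫[1,4] (-u**3 + 2*u**2 + 11*u - 12) du = 99/4, giving area 99/4.
Total area = 160/3 + 99/4 = 937/12.

937/12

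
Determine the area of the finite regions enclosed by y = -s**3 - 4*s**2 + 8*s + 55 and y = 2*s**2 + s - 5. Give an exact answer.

Set the curves equal: -s**3 - 4*s**2 + 8*s + 55 = 2*s**2 + s - 5, so -s**3 - 6*s**2 + 7*s + 60 = 0, which factors as -(s - 3)*(s + 4)*(s + 5) = 0. The curves meet at s = -5, -4, 3.
On [-5, -4], y = 2*s**2 + s - 5 is on top; that piece has area ∫[-5,-4] (-(-s**3 - 6*s**2 + 7*s + 60)) ds = 5/4.
On [-4, 3], y = -s**3 - 4*s**2 + 8*s + 55 is on top; that piece has area ∫[-4,3] (-s**3 - 6*s**2 + 7*s + 60) ds = 1029/4.
Total enclosed area = 5/4 + 1029/4 = 517/2.

517/2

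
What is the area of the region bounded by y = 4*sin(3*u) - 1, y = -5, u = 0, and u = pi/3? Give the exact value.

On [0, pi/3], (4*sin(3*u) - 1) - (-5) = 4*sin(3*u) + 4 is ≥ 0 throughout, so the area is a single integral of |4*sin(3*u) + 4|.
∫[0,pi/3] (4*sin(3*u) + 4) du = 8/3 + 4*pi/3.

8/3 + 4*pi/3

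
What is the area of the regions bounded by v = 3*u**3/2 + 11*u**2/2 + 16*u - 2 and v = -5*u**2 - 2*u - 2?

71/4

Set the curves equal: 3*u**3/2 + 11*u**2/2 + 16*u - 2 = -5*u**2 - 2*u - 2, so 3*u**3/2 + 21*u**2/2 + 18*u = 0, which factors as 3*u*(u + 3)*(u + 4)/2 = 0. The curves meet at u = -4, -3, 0.
On [-4, -3], v = 3*u**3/2 + 11*u**2/2 + 16*u - 2 is on top; that piece has area ∫[-4,-3] (3*u**3/2 + 21*u**2/2 + 18*u) du = 7/8.
On [-3, 0], v = -5*u**2 - 2*u - 2 is on top; that piece has area ∫[-3,0] (-(3*u**3/2 + 21*u**2/2 + 18*u)) du = 135/8.
Total enclosed area = 7/8 + 135/8 = 71/4.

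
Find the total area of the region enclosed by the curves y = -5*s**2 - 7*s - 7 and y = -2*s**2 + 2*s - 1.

Set the curves equal: -5*s**2 - 7*s - 7 = -2*s**2 + 2*s - 1, so -3*s**2 - 9*s - 6 = 0, which factors as -3*(s + 1)*(s + 2) = 0. The curves meet at s = -2, -1.
On [-2, -1], y = -5*s**2 - 7*s - 7 is on top; that piece has area ∫[-2,-1] (-3*s**2 - 9*s - 6) ds = 1/2.

1/2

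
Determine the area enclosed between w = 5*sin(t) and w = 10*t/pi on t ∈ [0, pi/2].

5 - 5*pi/4

On [0, pi/2], (5*sin(t)) - (10*t/pi) = -10*t/pi + 5*sin(t) is ≥ 0 throughout, so the area is a single integral of |-10*t/pi + 5*sin(t)|.
∫[0,pi/2] (-10*t/pi + 5*sin(t)) dt = 5 - 5*pi/4.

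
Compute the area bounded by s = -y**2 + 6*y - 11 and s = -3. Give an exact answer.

4/3

Both boundary curves give s as a function of y, so integrate with respect to y. Setting them equal: -y**2 + 6*y - 8 = 0, i.e. -(y - 4)*(y - 2) = 0, so they meet at y = 2, 4.
For y in [2, 4], s = -y**2 + 6*y - 11 is on the right; area = ∫[2,4] (-y**2 + 6*y - 8) dy = 4/3.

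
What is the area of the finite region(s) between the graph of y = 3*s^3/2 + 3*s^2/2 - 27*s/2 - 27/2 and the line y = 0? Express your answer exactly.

The curve meets the s-axis where 3*s^3/2 + 3*s^2/2 - 27*s/2 - 27/2 = 0, i.e. 3*(s - 3)*(s + 1)*(s + 3)/2 = 0, at s = -3, -1, 3.
On [-3, -1] the curve lies above the axis; ∫[-3,-1] (3*s^3/2 + 3*s^2/2 - 27*s/2 - 27/2) ds = 10, giving area 10.
On [-1, 3] the curve lies below the axis; ∫[-1,3] (3*s^3/2 + 3*s^2/2 - 27*s/2 - 27/2) ds = -64, giving area 64.
Total area = 10 + 64 = 74.

74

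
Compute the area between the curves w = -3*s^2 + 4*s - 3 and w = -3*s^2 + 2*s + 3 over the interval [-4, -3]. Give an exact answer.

On [-4, -3], (-3*s^2 + 4*s - 3) - (-3*s^2 + 2*s + 3) = 2*s - 6 is ≤ 0 throughout, so the area is a single integral of |2*s - 6|.
∫[-4,-3] (2*s - 6) ds = -13; the area of that piece is 13.

13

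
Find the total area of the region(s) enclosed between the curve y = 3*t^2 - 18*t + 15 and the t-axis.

The curve meets the t-axis where 3*t^2 - 18*t + 15 = 0, i.e. 3*(t - 5)*(t - 1) = 0, at t = 1, 5.
On [1, 5] the curve lies below the axis; ∫[1,5] (3*t^2 - 18*t + 15) dt = -32, giving area 32.

32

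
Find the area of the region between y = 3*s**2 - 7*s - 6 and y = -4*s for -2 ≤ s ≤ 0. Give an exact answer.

The difference (3*s**2 - 7*s - 6) - (-4*s) = 3*s**2 - 3*s - 6 changes sign at s = -1 inside [-2, 0], so split the integral there.
∫[-2,-1] (3*s**2 - 3*s - 6) ds = 11/2.
∫[-1,0] (3*s**2 - 3*s - 6) ds = -7/2; the area of that piece is 7/2.
Total area = 11/2 + 7/2 = 9.

9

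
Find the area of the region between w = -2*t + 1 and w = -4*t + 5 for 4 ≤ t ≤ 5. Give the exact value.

5

On [4, 5], (-2*t + 1) - (-4*t + 5) = 2*t - 4 is ≥ 0 throughout, so the area is a single integral of |2*t - 4|.
∫[4,5] (2*t - 4) dt = 5.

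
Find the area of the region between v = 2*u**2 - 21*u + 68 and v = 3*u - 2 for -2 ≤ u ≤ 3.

On [-2, 3], (2*u**2 - 21*u + 68) - (3*u - 2) = 2*u**2 - 24*u + 70 is ≥ 0 throughout, so the area is a single integral of |2*u**2 - 24*u + 70|.
∫[-2,3] (2*u**2 - 24*u + 70) du = 940/3.

940/3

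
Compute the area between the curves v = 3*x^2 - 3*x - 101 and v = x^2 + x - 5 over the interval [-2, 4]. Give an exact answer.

552

On [-2, 4], (3*x^2 - 3*x - 101) - (x^2 + x - 5) = 2*x^2 - 4*x - 96 is ≤ 0 throughout, so the area is a single integral of |2*x^2 - 4*x - 96|.
∫[-2,4] (2*x^2 - 4*x - 96) dx = -552; the area of that piece is 552.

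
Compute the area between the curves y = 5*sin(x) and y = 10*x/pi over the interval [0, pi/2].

5 - 5*pi/4

On [0, pi/2], (5*sin(x)) - (10*x/pi) = -10*x/pi + 5*sin(x) is ≥ 0 throughout, so the area is a single integral of |-10*x/pi + 5*sin(x)|.
∫[0,pi/2] (-10*x/pi + 5*sin(x)) dx = 5 - 5*pi/4.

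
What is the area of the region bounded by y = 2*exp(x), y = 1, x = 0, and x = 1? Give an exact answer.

-3 + 2*exp(1)

On [0, 1], (2*exp(x)) - (1) = 2*exp(x) - 1 is ≥ 0 throughout, so the area is a single integral of |2*exp(x) - 1|.
∫[0,1] (2*exp(x) - 1) dx = -3 + 2*exp(1).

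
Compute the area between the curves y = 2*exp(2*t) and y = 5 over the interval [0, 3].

-19 - 11*log(2)/2 + log(10)/2 + 9*log(5)/2 + exp(6)

The difference (2*exp(2*t)) - (5) = 2*exp(2*t) - 5 changes sign at t = -log(2)/2 + log(5)/2 inside [0, 3], so split the integral there.
∫[0,-log(2)/2 + log(5)/2] (2*exp(2*t) - 5) dt = log(4*sqrt(10)/125) + 3/2; the area of that piece is -3/2 + log(25*sqrt(10)/8).
∫[-log(2)/2 + log(5)/2,3] (2*exp(2*t) - 5) dt = -35/2 - 5*log(2)/2 + 5*log(5)/2 + exp(6).
Total area = (-3/2 + log(25*sqrt(10)/8)) + (-35/2 - 5*log(2)/2 + 5*log(5)/2 + exp(6)) = -19 - 11*log(2)/2 + log(10)/2 + 9*log(5)/2 + exp(6).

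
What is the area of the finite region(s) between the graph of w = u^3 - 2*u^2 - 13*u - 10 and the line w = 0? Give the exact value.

1741/12

The curve meets the u-axis where u^3 - 2*u^2 - 13*u - 10 = 0, i.e. (u - 5)*(u + 1)*(u + 2) = 0, at u = -2, -1, 5.
On [-2, -1] the curve lies above the axis; ∫[-2,-1] (u^3 - 2*u^2 - 13*u - 10) du = 13/12, giving area 13/12.
On [-1, 5] the curve lies below the axis; ∫[-1,5] (u^3 - 2*u^2 - 13*u - 10) du = -144, giving area 144.
Total area = 13/12 + 144 = 1741/12.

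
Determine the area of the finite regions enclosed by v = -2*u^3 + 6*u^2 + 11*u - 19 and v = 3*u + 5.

131/2

Set the curves equal: -2*u^3 + 6*u^2 + 11*u - 19 = 3*u + 5, so -2*u^3 + 6*u^2 + 8*u - 24 = 0, which factors as -2*(u - 3)*(u - 2)*(u + 2) = 0. The curves meet at u = -2, 2, 3.
On [-2, 2], v = 3*u + 5 is on top; that piece has area ∫[-2,2] (-(-2*u^3 + 6*u^2 + 8*u - 24)) du = 64.
On [2, 3], v = -2*u^3 + 6*u^2 + 11*u - 19 is on top; that piece has area ∫[2,3] (-2*u^3 + 6*u^2 + 8*u - 24) du = 3/2.
Total enclosed area = 64 + 3/2 = 131/2.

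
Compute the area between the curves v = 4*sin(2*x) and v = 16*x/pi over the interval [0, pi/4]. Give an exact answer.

2 - pi/2

On [0, pi/4], (4*sin(2*x)) - (16*x/pi) = -16*x/pi + 4*sin(2*x) is ≥ 0 throughout, so the area is a single integral of |-16*x/pi + 4*sin(2*x)|.
∫[0,pi/4] (-16*x/pi + 4*sin(2*x)) dx = 2 - pi/2.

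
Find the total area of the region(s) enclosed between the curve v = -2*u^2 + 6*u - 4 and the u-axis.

The curve meets the u-axis where -2*u^2 + 6*u - 4 = 0, i.e. -2*(u - 2)*(u - 1) = 0, at u = 1, 2.
On [1, 2] the curve lies above the axis; ∫[1,2] (-2*u^2 + 6*u - 4) du = 1/3, giving area 1/3.

1/3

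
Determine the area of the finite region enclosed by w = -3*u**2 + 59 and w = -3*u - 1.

729/2

Set the curves equal: -3*u**2 + 59 = -3*u - 1, so -3*u**2 + 3*u + 60 = 0, which factors as -3*(u - 5)*(u + 4) = 0. The curves meet at u = -4, 5.
On [-4, 5], w = -3*u**2 + 59 is on top; that piece has area ∫[-4,5] (-3*u**2 + 3*u + 60) du = 729/2.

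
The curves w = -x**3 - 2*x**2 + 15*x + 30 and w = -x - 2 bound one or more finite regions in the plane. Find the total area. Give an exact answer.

568/3

Set the curves equal: -x**3 - 2*x**2 + 15*x + 30 = -x - 2, so -x**3 - 2*x**2 + 16*x + 32 = 0, which factors as -(x - 4)*(x + 2)*(x + 4) = 0. The curves meet at x = -4, -2, 4.
On [-4, -2], w = -x - 2 is on top; that piece has area ∫[-4,-2] (-(-x**3 - 2*x**2 + 16*x + 32)) dx = 28/3.
On [-2, 4], w = -x**3 - 2*x**2 + 15*x + 30 is on top; that piece has area ∫[-2,4] (-x**3 - 2*x**2 + 16*x + 32) dx = 180.
Total enclosed area = 28/3 + 180 = 568/3.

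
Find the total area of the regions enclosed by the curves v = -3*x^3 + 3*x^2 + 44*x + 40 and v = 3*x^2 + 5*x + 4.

1221/4

Set the curves equal: -3*x^3 + 3*x^2 + 44*x + 40 = 3*x^2 + 5*x + 4, so -3*x^3 + 39*x + 36 = 0, which factors as -3*(x - 4)*(x + 1)*(x + 3) = 0. The curves meet at x = -3, -1, 4.
On [-3, -1], v = 3*x^2 + 5*x + 4 is on top; that piece has area ∫[-3,-1] (-(-3*x^3 + 39*x + 36)) dx = 24.
On [-1, 4], v = -3*x^3 + 3*x^2 + 44*x + 40 is on top; that piece has area ∫[-1,4] (-3*x^3 + 39*x + 36) dx = 1125/4.
Total enclosed area = 24 + 1125/4 = 1221/4.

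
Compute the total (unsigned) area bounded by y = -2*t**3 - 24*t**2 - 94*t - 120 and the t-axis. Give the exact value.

1

The curve meets the t-axis where -2*t**3 - 24*t**2 - 94*t - 120 = 0, i.e. -2*(t + 3)*(t + 4)*(t + 5) = 0, at t = -5, -4, -3.
On [-5, -4] the curve lies below the axis; ∫[-5,-4] (-2*t**3 - 24*t**2 - 94*t - 120) dt = -1/2, giving area 1/2.
On [-4, -3] the curve lies above the axis; ∫[-4,-3] (-2*t**3 - 24*t**2 - 94*t - 120) dt = 1/2, giving area 1/2.
Total area = 1/2 + 1/2 = 1.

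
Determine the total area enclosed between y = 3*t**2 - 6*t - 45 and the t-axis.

The curve meets the t-axis where 3*t**2 - 6*t - 45 = 0, i.e. 3*(t - 5)*(t + 3) = 0, at t = -3, 5.
On [-3, 5] the curve lies below the axis; ∫[-3,5] (3*t**2 - 6*t - 45) dt = -256, giving area 256.

256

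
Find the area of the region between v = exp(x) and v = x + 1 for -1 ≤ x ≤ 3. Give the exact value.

On [-1, 3], (exp(x)) - (x + 1) = -x + exp(x) - 1 is ≥ 0 throughout, so the area is a single integral of |-x + exp(x) - 1|.
∫[-1,3] (-x + exp(x) - 1) dx = -8 - exp(-1) + exp(3).

-8 - exp(-1) + exp(3)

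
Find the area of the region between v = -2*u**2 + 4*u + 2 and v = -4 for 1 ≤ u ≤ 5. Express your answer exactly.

32

The difference (-2*u**2 + 4*u + 2) - (-4) = -2*u**2 + 4*u + 6 changes sign at u = 3 inside [1, 5], so split the integral there.
∫[1,3] (-2*u**2 + 4*u + 6) du = 32/3.
∫[3,5] (-2*u**2 + 4*u + 6) du = -64/3; the area of that piece is 64/3.
Total area = 32/3 + 64/3 = 32.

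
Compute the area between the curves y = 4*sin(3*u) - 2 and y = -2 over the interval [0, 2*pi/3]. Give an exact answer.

16/3

The difference (4*sin(3*u) - 2) - (-2) = 4*sin(3*u) changes sign at u = pi/3 inside [0, 2*pi/3], so split the integral there.
∫[0,pi/3] (4*sin(3*u)) du = 8/3.
∫[pi/3,2*pi/3] (4*sin(3*u)) du = -8/3; the area of that piece is 8/3.
Total area = 8/3 + 8/3 = 16/3.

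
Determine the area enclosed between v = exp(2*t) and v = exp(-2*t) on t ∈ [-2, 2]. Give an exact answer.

The difference (exp(2*t)) - (exp(-2*t)) = exp(2*t) - exp(-2*t) changes sign at t = 0 inside [-2, 2], so split the integral there.
∫[-2,0] (exp(2*t) - exp(-2*t)) dt = -exp(4)/2 - exp(-4)/2 + 1; the area of that piece is -1 + exp(-4)/2 + exp(4)/2.
∫[0,2] (exp(2*t) - exp(-2*t)) dt = -1 + exp(-4)/2 + exp(4)/2.
Total area = (-1 + exp(-4)/2 + exp(4)/2) + (-1 + exp(-4)/2 + exp(4)/2) = -2 + exp(-4) + exp(4).

-2 + exp(-4) + exp(4)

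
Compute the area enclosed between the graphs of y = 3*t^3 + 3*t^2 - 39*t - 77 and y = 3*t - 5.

1741/4

Set the curves equal: 3*t^3 + 3*t^2 - 39*t - 77 = 3*t - 5, so 3*t^3 + 3*t^2 - 42*t - 72 = 0, which factors as 3*(t - 4)*(t + 2)*(t + 3) = 0. The curves meet at t = -3, -2, 4.
On [-3, -2], y = 3*t^3 + 3*t^2 - 39*t - 77 is on top; that piece has area ∫[-3,-2] (3*t^3 + 3*t^2 - 42*t - 72) dt = 13/4.
On [-2, 4], y = 3*t - 5 is on top; that piece has area ∫[-2,4] (-(3*t^3 + 3*t^2 - 42*t - 72)) dt = 432.
Total enclosed area = 13/4 + 432 = 1741/4.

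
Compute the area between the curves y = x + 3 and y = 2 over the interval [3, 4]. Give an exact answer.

On [3, 4], (x + 3) - (2) = x + 1 is ≥ 0 throughout, so the area is a single integral of |x + 1|.
∫[3,4] (x + 1) dx = 9/2.

9/2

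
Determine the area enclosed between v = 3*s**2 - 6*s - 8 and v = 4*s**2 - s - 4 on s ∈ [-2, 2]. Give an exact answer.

The difference (3*s**2 - 6*s - 8) - (4*s**2 - s - 4) = -s**2 - 5*s - 4 changes sign at s = -1 inside [-2, 2], so split the integral there.
∫[-2,-1] (-s**2 - 5*s - 4) ds = 7/6.
∫[-1,2] (-s**2 - 5*s - 4) ds = -45/2; the area of that piece is 45/2.
Total area = 7/6 + 45/2 = 71/3.

71/3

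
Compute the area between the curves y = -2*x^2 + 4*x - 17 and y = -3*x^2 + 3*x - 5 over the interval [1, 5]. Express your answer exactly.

The difference (-2*x^2 + 4*x - 17) - (-3*x^2 + 3*x - 5) = x^2 + x - 12 changes sign at x = 3 inside [1, 5], so split the integral there.
∫[1,3] (x^2 + x - 12) dx = -34/3; the area of that piece is 34/3.
∫[3,5] (x^2 + x - 12) dx = 50/3.
Total area = 34/3 + 50/3 = 28.

28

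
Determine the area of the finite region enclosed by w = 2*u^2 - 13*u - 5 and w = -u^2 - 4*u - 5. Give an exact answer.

Set the curves equal: 2*u^2 - 13*u - 5 = -u^2 - 4*u - 5, so 3*u^2 - 9*u = 0, which factors as 3*u*(u - 3) = 0. The curves meet at u = 0, 3.
On [0, 3], w = -u^2 - 4*u - 5 is on top; that piece has area ∫[0,3] (-(3*u^2 - 9*u)) du = 27/2.

27/2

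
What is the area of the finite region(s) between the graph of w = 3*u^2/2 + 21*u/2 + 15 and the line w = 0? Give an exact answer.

27/4

The curve meets the u-axis where 3*u^2/2 + 21*u/2 + 15 = 0, i.e. 3*(u + 2)*(u + 5)/2 = 0, at u = -5, -2.
On [-5, -2] the curve lies below the axis; ∫[-5,-2] (3*u^2/2 + 21*u/2 + 15) du = -27/4, giving area 27/4.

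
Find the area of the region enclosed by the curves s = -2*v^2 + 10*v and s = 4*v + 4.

Both boundary curves give s as a function of v, so integrate with respect to v. Setting them equal: -2*v^2 + 6*v - 4 = 0, i.e. -2*(v - 2)*(v - 1) = 0, so they meet at v = 1, 2.
For v in [1, 2], s = -2*v^2 + 10*v is on the right; area = ∫[1,2] (-2*v^2 + 6*v - 4) dv = 1/3.

1/3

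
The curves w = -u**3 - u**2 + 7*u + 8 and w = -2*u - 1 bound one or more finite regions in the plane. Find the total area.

148/3

Set the curves equal: -u**3 - u**2 + 7*u + 8 = -2*u - 1, so -u**3 - u**2 + 9*u + 9 = 0, which factors as -(u - 3)*(u + 1)*(u + 3) = 0. The curves meet at u = -3, -1, 3.
On [-3, -1], w = -2*u - 1 is on top; that piece has area ∫[-3,-1] (-(-u**3 - u**2 + 9*u + 9)) du = 20/3.
On [-1, 3], w = -u**3 - u**2 + 7*u + 8 is on top; that piece has area ∫[-1,3] (-u**3 - u**2 + 9*u + 9) du = 128/3.
Total enclosed area = 20/3 + 128/3 = 148/3.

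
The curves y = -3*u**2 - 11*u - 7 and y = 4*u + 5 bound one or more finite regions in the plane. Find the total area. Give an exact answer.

Set the curves equal: -3*u**2 - 11*u - 7 = 4*u + 5, so -3*u**2 - 15*u - 12 = 0, which factors as -3*(u + 1)*(u + 4) = 0. The curves meet at u = -4, -1.
On [-4, -1], y = -3*u**2 - 11*u - 7 is on top; that piece has area ∫[-4,-1] (-3*u**2 - 15*u - 12) du = 27/2.

27/2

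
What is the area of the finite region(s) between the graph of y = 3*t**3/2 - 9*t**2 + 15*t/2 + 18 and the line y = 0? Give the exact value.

393/8

The curve meets the t-axis where 3*t**3/2 - 9*t**2 + 15*t/2 + 18 = 0, i.e. 3*(t - 4)*(t - 3)*(t + 1)/2 = 0, at t = -1, 3, 4.
On [-1, 3] the curve lies above the axis; ∫[-1,3] (3*t**3/2 - 9*t**2 + 15*t/2 + 18) dt = 48, giving area 48.
On [3, 4] the curve lies below the axis; ∫[3,4] (3*t**3/2 - 9*t**2 + 15*t/2 + 18) dt = -9/8, giving area 9/8.
Total area = 48 + 9/8 = 393/8.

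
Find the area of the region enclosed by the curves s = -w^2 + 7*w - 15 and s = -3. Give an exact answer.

Both boundary curves give s as a function of w, so integrate with respect to w. Setting them equal: -w^2 + 7*w - 12 = 0, i.e. -(w - 4)*(w - 3) = 0, so they meet at w = 3, 4.
For w in [3, 4], s = -w^2 + 7*w - 15 is on the right; area = ∫[3,4] (-w^2 + 7*w - 12) dw = 1/6.

1/6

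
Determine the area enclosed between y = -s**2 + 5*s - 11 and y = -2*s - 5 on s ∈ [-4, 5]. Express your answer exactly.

The difference (-s**2 + 5*s - 11) - (-2*s - 5) = -s**2 + 7*s - 6 changes sign at s = 1 inside [-4, 5], so split the integral there.
∫[-4,1] (-s**2 + 7*s - 6) ds = -625/6; the area of that piece is 625/6.
∫[1,5] (-s**2 + 7*s - 6) ds = 56/3.
Total area = 625/6 + 56/3 = 737/6.

737/6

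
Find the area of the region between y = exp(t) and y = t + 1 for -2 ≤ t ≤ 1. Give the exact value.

On [-2, 1], (exp(t)) - (t + 1) = -t + exp(t) - 1 is ≥ 0 throughout, so the area is a single integral of |-t + exp(t) - 1|.
∫[-2,1] (-t + exp(t) - 1) dt = -3/2 - exp(-2) + exp(1).

-3/2 - exp(-2) + exp(1)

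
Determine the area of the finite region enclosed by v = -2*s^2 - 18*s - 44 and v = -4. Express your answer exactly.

Set the curves equal: -2*s^2 - 18*s - 44 = -4, so -2*s^2 - 18*s - 40 = 0, which factors as -2*(s + 4)*(s + 5) = 0. The curves meet at s = -5, -4.
On [-5, -4], v = -2*s^2 - 18*s - 44 is on top; that piece has area ∫[-5,-4] (-2*s^2 - 18*s - 40) ds = 1/3.

1/3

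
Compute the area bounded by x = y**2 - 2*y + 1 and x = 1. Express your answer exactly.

Both boundary curves give x as a function of y, so integrate with respect to y. Setting them equal: y**2 - 2*y = 0, i.e. y*(y - 2) = 0, so they meet at y = 0, 2.
For y in [0, 2], x = y**2 - 2*y + 1 is on the left; area = ∫[0,2] (-(y**2 - 2*y)) dy = 4/3.

4/3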